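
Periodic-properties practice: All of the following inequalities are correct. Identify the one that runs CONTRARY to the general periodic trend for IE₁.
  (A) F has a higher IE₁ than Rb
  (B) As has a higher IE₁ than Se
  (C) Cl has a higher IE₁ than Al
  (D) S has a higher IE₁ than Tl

(B)

The general trend: IE₁ increases across a period and decreases down a group.
(A) F (period 2, group 17) vs Rb (period 5, group 1): the stated order agrees with the simple trend.
(B) As (period 4, group 15) vs Se (period 4, group 16): the stated order contradicts the simple trend.
(C) Cl (period 3, group 17) vs Al (period 3, group 13): the stated order agrees with the simple trend.
(D) S (period 3, group 16) vs Tl (period 6, group 13): the stated order agrees with the simple trend.
The exception is (B): Se (4p⁴) ionizes more easily than half-filled As (4p³).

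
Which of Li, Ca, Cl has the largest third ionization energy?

Li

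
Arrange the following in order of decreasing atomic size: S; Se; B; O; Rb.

Rb > Se > S > B > O

Moving right in a period, electrons are added to the same shell under a stronger nuclear pull, so atoms get smaller; moving down, a new shell is opened and atoms get larger.
These span different periods and groups, so the two trends combine.
B > O: both are in period 2; the period trend gives B the larger value.
S > B: period and group pull opposite ways; the down-group shift dominates (103 vs 85 pm).
Se > S: Se sits below S in group 16, so the down-group effect alone puts Se larger.
Rb > Se: both effects reinforce here, so Rb is clearly the larger of the two.
For reference (pm): B 85, O 63, S 103, Se 116, Rb 210.
So from largest to smallest: Rb > Se > S > B > O.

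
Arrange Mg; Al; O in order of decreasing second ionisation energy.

O, Al, Mg

The second ionization energy removes an electron from the +1 ion. For each element: Mg⁺ still has 1 valence electron; Al⁺ still has 2 valence electrons; O⁺ still has 5 valence electrons.
All are still removing valence electrons, so compare the +1 ions as you would atoms: IE_2 generally rises across a period (higher Z_eff) and falls down a group (larger shell), subject to the usual subshell exceptions.
Valence configurations: Mg⁺ [Ne]3s¹, Al⁺ [Ne]3s², O⁺ [He]2s²2p³.
Tabulated IE_2 (kJ/mol): Mg 1451, Al 1817, O 3388.
Overall IE_2 order: Mg < Al < O.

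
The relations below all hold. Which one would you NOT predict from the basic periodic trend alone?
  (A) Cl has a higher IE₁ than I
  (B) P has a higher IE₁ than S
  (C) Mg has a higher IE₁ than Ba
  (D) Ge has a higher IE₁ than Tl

(B)

The general trend: IE₁ increases across a period and decreases down a group.
(A) Cl (period 3, group 17) vs I (period 5, group 17): the stated order agrees with the simple trend.
(B) P (period 3, group 15) vs S (period 3, group 16): the stated order contradicts the simple trend.
(C) Mg (period 3, group 2) vs Ba (period 6, group 2): the stated order agrees with the simple trend.
(D) Ge (period 4, group 14) vs Tl (period 6, group 13): the stated order agrees with the simple trend.
The exception is (B): S (3p⁴) ionizes more easily than half-filled P (3p³) because the paired 3p electron in S is pushed out by e⁻–e⁻ repulsion.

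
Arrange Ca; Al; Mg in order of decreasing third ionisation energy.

Mg, Ca, Al

Consider each +2 ion: Ca²⁺ is the bare [Ar] core; Al²⁺ still has 1 valence electron; Mg²⁺ is the bare [Ne] core.
Breaking into a closed-shell core is much more expensive than removing a leftover valence electron — Ca and Mg have the largest IE_3 here.
The numbers (kJ/mol): Ca 4912, Al 2745, Mg 7733.
Putting it together, IE_3: Al < Ca < Mg.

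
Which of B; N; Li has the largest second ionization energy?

IE_2 is the cost of taking one more electron from the +1 cation: B⁺ still has 2 valence electrons; N⁺ still has 4 valence electrons; Li⁺ is the bare [He] core.
Core electrons are held far more tightly than valence electrons, so Li tops the IE_2 order.
Valence configurations: B⁺ [He]2s², N⁺ [He]2s²2p².
Approximate IE_2 values (kJ/mol): B 2427, N 2856, Li 7298.
Overall IE_2 order: B < N < Li.

Li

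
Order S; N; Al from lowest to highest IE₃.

IE_3 is the cost of taking one more electron from the +2 cation: S²⁺ still has 4 valence electrons; N²⁺ still has 3 valence electrons; Al²⁺ still has 1 valence electron.
All are still removing valence electrons, so compare the +2 ions as you would atoms: IE_3 generally rises across a period (higher Z_eff) and falls down a group (larger shell), subject to the usual subshell exceptions.
Valence configurations: S²⁺ [Ne]3s²3p², N²⁺ [He]2s²2p¹, Al²⁺ [Ne]3s¹.
Approximate IE_3 values (kJ/mol): S 3357, N 4578, Al 2745.
So the third ionization energies run Al < S < N.

Al < S < N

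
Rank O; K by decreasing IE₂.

O > K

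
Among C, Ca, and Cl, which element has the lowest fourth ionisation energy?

Cl

After 3 electrons have been removed, what remains? C³⁺ still has 1 valence electron; Ca³⁺ is already 1 electron into the core; Cl³⁺ still has 4 valence electrons.
Breaking into a closed-shell core is much more expensive than removing a leftover valence electron — Ca has the largest IE_4 here.
Valence configurations: C³⁺ [He]2s¹, Cl³⁺ [Ne]3s²3p².
Tabulated IE_4 (kJ/mol): C 6223, Ca 6491, Cl 5159.
Overall IE_4 order: Cl < C < Ca.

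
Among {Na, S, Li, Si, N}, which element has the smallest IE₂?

After 1 electron has been removed, what remains? Na⁺ is the bare [Ne] core; S⁺ still has 5 valence electrons; Li⁺ is the bare [He] core; Si⁺ still has 3 valence electrons; N⁺ still has 4 valence electrons.
Core electrons are held far more tightly than valence electrons, so Na and Li top the IE_2 order.
Valence configurations: S⁺ [Ne]3s²3p³, Si⁺ [Ne]3s²3p¹, N⁺ [He]2s²2p².
Approximate IE_2 values (kJ/mol): Na 4562, S 2252, Li 7298, Si 1577, N 2856.
Hence IE_2: Si < S < N < Na < Li.

Si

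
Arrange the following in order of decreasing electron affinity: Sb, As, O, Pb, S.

S, O, Sb, As, Pb

Electron affinity generally becomes more exothermic across a period toward the halogens and less exothermic down a group.
Here both period and group differ, so the two effects have to be weighed against each other.
As > Pb: relative to Pb, both the across-period and down-group shifts push As's electron affinity up.
Sb > As: this pair runs against the simple trend — see the exception note.
O > Sb: both effects reinforce here, so O is clearly the higher of the two.
S > O: this pair runs against the simple trend — see the exception note.
Note the exception: Sb has a higher electron affinity than As, contrary to the simple trend — both are half-filled np³, but the pairing/repulsion penalty for the added electron shrinks as the p orbitals become larger and more diffuse down the group, and for Sb that outweighs the weaker nuclear attraction.
Note the exception: S has a higher electron affinity than O, contrary to the simple trend — the compact 2p subshell of O repels the added electron more than S's larger 3p does.
Approximate values (kJ/mol): O 141, S 200, As 78, Sb 103, Pb 35.
So from highest to lowest: S > O > Sb > As > Pb.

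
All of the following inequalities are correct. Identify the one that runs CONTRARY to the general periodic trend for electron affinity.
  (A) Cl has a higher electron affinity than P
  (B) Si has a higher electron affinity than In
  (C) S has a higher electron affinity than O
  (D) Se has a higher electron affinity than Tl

The general trend: electron affinity increases across a period and decreases down a group.
(A) Cl (period 3, group 17) vs P (period 3, group 15): the stated order agrees with the simple trend.
(B) Si (period 3, group 14) vs In (period 5, group 13): the stated order agrees with the simple trend.
(C) S (period 3, group 16) vs O (period 2, group 16): the stated order contradicts the simple trend.
(D) Se (period 4, group 16) vs Tl (period 6, group 13): the stated order agrees with the simple trend.
The exception is (C): the compact 2p subshell of O repels the added electron more than S's larger 3p does.

(C)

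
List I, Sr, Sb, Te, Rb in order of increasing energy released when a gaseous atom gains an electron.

Sr, Rb, Sb, Te, I

Atoms with high Z_eff and room in the valence shell (especially the halogens) have the most exothermic electron affinities.
All lie in period 5; the across-period trend (electron affinity increases left to right) applies, with the exception below.
Note the exception: Rb has a higher electron affinity than Sr, contrary to the simple trend — adding an electron to Sr (ns²) has to open a new, higher-energy np subshell, which is unfavourable.
For reference (kJ/mol): Rb 47, Sr 5, Sb 103, Te 190, I 295.
So from lowest to highest: Sr < Rb < Sb < Te < I.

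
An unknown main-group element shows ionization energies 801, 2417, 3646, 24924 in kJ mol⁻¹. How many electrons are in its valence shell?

Look for the largest jump between consecutive ionization energies: IE4/IE3 ≈ 6.8, far larger than any earlier ratio.
That jump marks the point where a core electron is being removed. So the atom has 3 valence electrons.

3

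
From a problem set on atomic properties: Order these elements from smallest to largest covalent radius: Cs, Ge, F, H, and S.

H < F < S < Ge < Cs

Moving right in a period, electrons are added to the same shell under a stronger nuclear pull, so atoms get smaller; moving down, a new shell is opened and atoms get larger.
Neither a single period nor a single group — weigh both effects.
F > H: the two effects oppose for this pair; the down-group effect wins (64 vs 32 pm).
S > F: relative to F, both the across-period and down-group shifts push S's atomic radius up.
Ge > S: relative to S, both the across-period and down-group shifts push Ge's atomic radius up.
Cs > Ge: relative to Ge, both the across-period and down-group shifts push Cs's atomic radius up.
Approximate values (pm): H 32, F 64, S 103, Ge 121, Cs 232.
So from smallest to largest: H < F < S < Ge < Cs.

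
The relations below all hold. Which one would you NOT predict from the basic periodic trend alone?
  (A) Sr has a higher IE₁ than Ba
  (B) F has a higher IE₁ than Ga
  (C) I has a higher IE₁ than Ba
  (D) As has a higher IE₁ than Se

(D)

The general trend: IE₁ increases across a period and decreases down a group.
(A) Sr (period 5, group 2) vs Ba (period 6, group 2): the stated order agrees with the simple trend.
(B) F (period 2, group 17) vs Ga (period 4, group 13): the stated order agrees with the simple trend.
(C) I (period 5, group 17) vs Ba (period 6, group 2): the stated order agrees with the simple trend.
(D) As (period 4, group 15) vs Se (period 4, group 16): the stated order contradicts the simple trend.
The exception is (D): Se (4p⁴) ionizes more easily than half-filled As (4p³).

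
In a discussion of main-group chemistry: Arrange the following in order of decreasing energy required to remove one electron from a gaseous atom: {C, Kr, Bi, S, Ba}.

Across a period the outer electron is held more tightly (higher IE₁); down a group it sits in a higher shell, more shielded, and comes off more easily.
These span different periods and groups, so the two trends combine.
Bi > Ba: Bi lies to the right of Ba in period 6, so the across-period effect alone puts Bi higher.
S > Bi: both effects reinforce here, so S is clearly the higher of the two.
C > S: period and group pull opposite ways; the down-group shift dominates (1086 vs 1000 kJ/mol).
Kr > C: period and group pull opposite ways; the across-period shift dominates (1351 vs 1086 kJ/mol).
Tabulated first ionization energy (kJ/mol): C 1086, S 1000, Kr 1351, Ba 503, Bi 703.
So from highest to lowest: Kr > C > S > Bi > Ba.

Kr > C > S > Bi > Ba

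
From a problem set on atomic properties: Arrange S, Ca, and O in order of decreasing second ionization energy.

IE_2 is the cost of taking one more electron from the +1 cation: S⁺ still has 5 valence electrons; Ca⁺ still has 1 valence electron; O⁺ still has 5 valence electrons.
All are still removing valence electrons, so compare the +1 ions as you would atoms: IE_2 generally rises across a period (higher Z_eff) and falls down a group (larger shell), subject to the usual subshell exceptions.
Valence configurations: S⁺ [Ne]3s²3p³, Ca⁺ [Ar]4s¹, O⁺ [He]2s²2p³.
Tabulated IE_2 (kJ/mol): S 2252, Ca 1145, O 3388.
So the second ionization energies run Ca < S < O.

O, S, Ca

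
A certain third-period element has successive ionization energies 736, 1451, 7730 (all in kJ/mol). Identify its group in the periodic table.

Group 2

Look for the largest jump between consecutive ionization energies: IE3/IE2 ≈ 5.3, far larger than any earlier ratio.
That jump marks the point where a core electron is being removed. So the atom has 2 valence electrons.
A main-group element with 2 valence electrons is in group 2.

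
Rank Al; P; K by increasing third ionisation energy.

The third ionization energy removes an electron from the +2 ion. For each element: Al²⁺ still has 1 valence electron; P²⁺ still has 3 valence electrons; K²⁺ is already 1 electron into the core.
Pulling an electron out of a noble-gas core costs far more than removing a remaining valence electron, so K sits at the high end of IE_3.
Valence configurations: Al²⁺ [Ne]3s¹, P²⁺ [Ne]3s²3p¹.
Tabulated IE_3 (kJ/mol): Al 2745, P 2914, K 4420.
Overall IE_3 order: Al < P < K.

Al, P, K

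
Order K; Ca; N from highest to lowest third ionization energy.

Ca > N > K

IE_3 is the cost of taking one more electron from the +2 cation: K²⁺ is already 1 electron into the core; Ca²⁺ is the bare [Ar] core; N²⁺ still has 3 valence electrons.
Usually core removal costs more than valence removal, but here the competition is close: a tightly held n=2 valence electron can cost more to remove than an n=3 core electron, so the actual values have to decide it.
Tabulated IE_3 (kJ/mol): K 4420, Ca 4912, N 4578.
Hence IE_3: K < N < Ca.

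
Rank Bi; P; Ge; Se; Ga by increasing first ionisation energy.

Ga, Bi, Ge, Se, P

P is in period 3, group 15; Ga is in period 4, group 13; Ge is in period 4, group 14; Se is in period 4, group 16; Bi is in period 6, group 15.
Across a period the outer electron is held more tightly (higher IE₁); down a group it sits in a higher shell, more shielded, and comes off more easily.
Neither a single period nor a single group — weigh both effects.
Bi > Ga: the two effects oppose for this pair; the across-period effect wins (703 vs 579 kJ/mol).
Ge > Bi: period and group pull opposite ways; the down-group shift dominates (762 vs 703 kJ/mol).
Se > Ge: Se lies to the right of Ge in period 4, so the across-period effect alone puts Se higher.
P > Se: the two effects oppose for this pair; the down-group effect wins (1012 vs 941 kJ/mol).
For reference (kJ/mol): P 1012, Ga 579, Ge 762, Se 941, Bi 703.
So from lowest to highest: Ga < Bi < Ge < Se < P.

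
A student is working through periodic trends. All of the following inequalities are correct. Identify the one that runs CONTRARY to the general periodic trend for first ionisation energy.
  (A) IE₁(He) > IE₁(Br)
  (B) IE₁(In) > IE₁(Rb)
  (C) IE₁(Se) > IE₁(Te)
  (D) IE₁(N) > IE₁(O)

The general trend: first ionisation energy increases across a period and decreases down a group.
(A) He (period 1, group 18) vs Br (period 4, group 17): the stated order agrees with the simple trend.
(B) In (period 5, group 13) vs Rb (period 5, group 1): the stated order agrees with the simple trend.
(C) Se (period 4, group 16) vs Te (period 5, group 16): the stated order agrees with the simple trend.
(D) N (period 2, group 15) vs O (period 2, group 16): the stated order contradicts the simple trend.
The exception is (D): pairing an electron in O's 2p⁴ costs repulsion energy, so O ionizes more easily than half-filled N (2p³).

(D)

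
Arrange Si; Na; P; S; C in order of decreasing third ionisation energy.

IE_3 is the cost of taking one more electron from the +2 cation: Si²⁺ still has 2 valence electrons; Na²⁺ is already 1 electron into the core; P²⁺ still has 3 valence electrons; S²⁺ still has 4 valence electrons; C²⁺ still has 2 valence electrons.
Breaking into a closed-shell core is much more expensive than removing a leftover valence electron — Na has the largest IE_3 here.
Valence configurations: Si²⁺ [Ne]3s², P²⁺ [Ne]3s²3p¹, S²⁺ [Ne]3s²3p², C²⁺ [He]2s².
P²⁺ loses a lone 3p electron whereas Si²⁺ must break into a filled 3s² pair, so IE_3(Si) > IE_3(P) even though P has the higher nuclear charge.
Tabulated IE_3 (kJ/mol): Si 3232, Na 6910, P 2914, S 3357, C 4620.
Putting it together, IE_3: P < Si < S < C < Na.

Na > C > S > Si > P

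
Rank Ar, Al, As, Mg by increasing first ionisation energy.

Mg is in period 3, group 2; Al is in period 3, group 13; Ar is in period 3, group 18; As is in period 4, group 15.
Across a period the outer electron is held more tightly (higher IE₁); down a group it sits in a higher shell, more shielded, and comes off more easily.
Here both period and group differ, so the two effects have to be weighed against each other.
Mg > Al: this pair runs against the simple trend — see the exception note.
As > Mg: period and group pull opposite ways; the across-period shift dominates (947 vs 738 kJ/mol).
Ar > As: relative to As, both the across-period and down-group shifts push Ar's first ionization energy up.
Note the exception: Mg has a higher first ionization energy than Al, contrary to the simple trend — Al's single 3p electron is easier to remove than one from Mg's filled 3s².
Tabulated first ionization energy (kJ/mol): Mg 738, Al 578, Ar 1521, As 947.
So from lowest to highest: Al < Mg < As < Ar.

Al < Mg < As < Ar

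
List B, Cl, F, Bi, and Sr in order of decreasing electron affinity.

B is in period 2, group 13; F is in period 2, group 17; Cl is in period 3, group 17; Sr is in period 5, group 2; Bi is in period 6, group 15.
Atoms with high Z_eff and room in the valence shell (especially the halogens) have the most exothermic electron affinities.
Here both period and group differ, so the two effects have to be weighed against each other.
B > Sr: relative to Sr, both the across-period and down-group shifts push B's electron affinity up.
Bi > B: the two effects oppose for this pair; the across-period effect wins (91 vs 27 kJ/mol).
F > Bi: both effects reinforce here, so F is clearly the higher of the two.
Cl > F: this pair runs against the simple trend — see the exception note.
Note the exception: Cl has a higher electron affinity than F, contrary to the simple trend — F's small 2p subshell makes the incoming electron feel strong e⁻–e⁻ repulsion, so Cl actually releases more energy on gaining an electron.
Tabulated electron affinity (kJ/mol): B 27, F 328, Cl 349, Sr 5, Bi 91.
So from highest to lowest: Cl > F > Bi > B > Sr.

Cl, F, Bi, B, Sr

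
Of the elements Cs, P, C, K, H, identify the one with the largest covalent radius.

H is in period 1, group 1; C is in period 2, group 14; P is in period 3, group 15; K is in period 4, group 1; Cs is in period 6, group 1.
Radius decreases left→right (rising Z_eff, same n) and increases top→bottom (higher n).
Neither a single period nor a single group — weigh both effects.
C > H: period and group pull opposite ways; the down-group shift dominates (75 vs 32 pm).
P > C: period and group pull opposite ways; the down-group shift dominates (111 vs 75 pm).
K > P: relative to P, both the across-period and down-group shifts push K's atomic radius up.
Cs > K: they share group 1; the group trend gives Cs the larger value.
Tabulated atomic radius (pm): H 32, C 75, P 111, K 196, Cs 232.
The largest covalent radius among these belongs to Cs.

Cs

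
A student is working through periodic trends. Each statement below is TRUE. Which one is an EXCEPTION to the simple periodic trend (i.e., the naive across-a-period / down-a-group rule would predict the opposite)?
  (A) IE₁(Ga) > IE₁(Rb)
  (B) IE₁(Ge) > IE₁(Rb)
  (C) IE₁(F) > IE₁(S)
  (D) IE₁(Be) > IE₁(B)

The general trend: first ionization energy increases across a period and decreases down a group.
(A) Ga (period 4, group 13) vs Rb (period 5, group 1): the stated order agrees with the simple trend.
(B) Ge (period 4, group 14) vs Rb (period 5, group 1): the stated order agrees with the simple trend.
(C) F (period 2, group 17) vs S (period 3, group 16): the stated order agrees with the simple trend.
(D) Be (period 2, group 2) vs B (period 2, group 13): the stated order contradicts the simple trend.
The exception is (D): removing B's lone 2p electron is easier than breaking Be's filled 2s².

(D)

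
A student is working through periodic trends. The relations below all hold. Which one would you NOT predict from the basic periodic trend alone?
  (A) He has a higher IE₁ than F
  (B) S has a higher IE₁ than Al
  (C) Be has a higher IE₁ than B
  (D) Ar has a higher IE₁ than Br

(C)

The general trend: IE₁ increases across a period and decreases down a group.
(A) He (period 1, group 18) vs F (period 2, group 17): the stated order agrees with the simple trend.
(B) S (period 3, group 16) vs Al (period 3, group 13): the stated order agrees with the simple trend.
(C) Be (period 2, group 2) vs B (period 2, group 13): the stated order contradicts the simple trend.
(D) Ar (period 3, group 18) vs Br (period 4, group 17): the stated order agrees with the simple trend.
The exception is (C): removing B's lone 2p electron is easier than breaking Be's filled 2s².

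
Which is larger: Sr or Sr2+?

Sr

Forming Sr2+ removes 2 electrons from Sr. Fewer electrons for the same nuclear charge means less shielding and a higher Z_eff on the remaining electrons, and for main-group metals the entire outer shell is lost.
A cation is smaller than its parent atom: Sr2+ < Sr.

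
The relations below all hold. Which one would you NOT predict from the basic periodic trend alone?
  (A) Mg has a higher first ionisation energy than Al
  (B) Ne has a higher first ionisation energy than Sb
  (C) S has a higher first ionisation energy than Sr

(A)

The general trend: first ionisation energy increases across a period and decreases down a group.
(A) Mg (period 3, group 2) vs Al (period 3, group 13): the stated order contradicts the simple trend.
(B) Ne (period 2, group 18) vs Sb (period 5, group 15): the stated order agrees with the simple trend.
(C) S (period 3, group 16) vs Sr (period 5, group 2): the stated order agrees with the simple trend.
The exception is (A): Al's single 3p electron is easier to remove than one from Mg's filled 3s².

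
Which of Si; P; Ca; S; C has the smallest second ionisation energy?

Ca

Consider each +1 ion: Si⁺ still has 3 valence electrons; P⁺ still has 4 valence electrons; Ca⁺ still has 1 valence electron; S⁺ still has 5 valence electrons; C⁺ still has 3 valence electrons.
All are still removing valence electrons, so compare the +1 ions as you would atoms: IE_2 generally rises across a period (higher Z_eff) and falls down a group (larger shell), subject to the usual subshell exceptions.
Valence configurations: Si⁺ [Ne]3s²3p¹, P⁺ [Ne]3s²3p², Ca⁺ [Ar]4s¹, S⁺ [Ne]3s²3p³, C⁺ [He]2s²2p¹.
Approximate IE_2 values (kJ/mol): Si 1577, P 1907, Ca 1145, S 2252, C 2353.
Putting it together, IE_2: Ca < Si < P < S < C.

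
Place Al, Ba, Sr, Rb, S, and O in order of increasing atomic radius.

O is in period 2, group 16; Al is in period 3, group 13; S is in period 3, group 16; Rb is in period 5, group 1; Sr is in period 5, group 2; Ba is in period 6, group 2.
Radius decreases left→right (rising Z_eff, same n) and increases top→bottom (higher n).
Here both period and group differ, so the two effects have to be weighed against each other.
S > O: S sits below O in group 16, so the down-group effect alone puts S larger.
Al > S: both are in period 3; the period trend gives Al the larger value.
Sr > Al: relative to Al, both the across-period and down-group shifts push Sr's atomic radius up.
Ba > Sr: they share group 2; the group trend gives Ba the larger value.
Rb > Ba: period and group pull opposite ways; the across-period shift dominates (210 vs 196 pm).
Approximate values (pm): O 63, Al 126, S 103, Rb 210, Sr 185, Ba 196.
So from smallest to largest: O < S < Al < Sr < Ba < Rb.

O < S < Al < Sr < Ba < Rb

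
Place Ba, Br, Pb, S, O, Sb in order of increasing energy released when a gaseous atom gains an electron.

Ba < Pb < Sb < O < S < Br

Atoms with high Z_eff and room in the valence shell (especially the halogens) have the most exothermic electron affinities.
These span different periods and groups, so the two trends combine.
Pb > Ba: Pb lies to the right of Ba in period 6, so the across-period effect alone puts Pb higher.
Sb > Pb: relative to Pb, both the across-period and down-group shifts push Sb's electron affinity up.
O > Sb: relative to Sb, both the across-period and down-group shifts push O's electron affinity up.
S > O: this pair runs against the simple trend — see the exception note.
Br > S: period and group pull opposite ways; the across-period shift dominates (325 vs 200 kJ/mol).
Note the exception: S has a higher electron affinity than O, contrary to the simple trend — the compact 2p subshell of O repels the added electron more than S's larger 3p does.
For reference (kJ/mol): O 141, S 200, Br 325, Sb 103, Ba 14, Pb 35.
So from lowest to highest: Ba < Pb < Sb < O < S < Br.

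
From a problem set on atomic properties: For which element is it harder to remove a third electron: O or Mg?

The third ionization energy removes an electron from the +2 ion. For each element: O²⁺ still has 4 valence electrons; Mg²⁺ is the bare [Ne] core.
Pulling an electron out of a noble-gas core costs far more than removing a remaining valence electron, so Mg sits at the high end of IE_3.
Tabulated IE_3 (kJ/mol): O 5300, Mg 7733.
Putting it together, IE_3: O < Mg.

Mg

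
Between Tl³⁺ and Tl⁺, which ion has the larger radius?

Tl⁺

Both ions have Z = 81 protons, but Tl³⁺ has lost more electrons, so its remaining electrons feel a larger effective nuclear charge per electron and are pulled in more tightly.
Higher positive charge → smaller ion, so Tl⁺ > Tl³⁺.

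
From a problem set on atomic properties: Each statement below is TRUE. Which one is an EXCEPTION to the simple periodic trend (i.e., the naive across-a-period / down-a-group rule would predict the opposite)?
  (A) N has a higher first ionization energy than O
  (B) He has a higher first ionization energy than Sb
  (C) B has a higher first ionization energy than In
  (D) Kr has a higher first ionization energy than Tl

The general trend: first ionization energy increases across a period and decreases down a group.
(A) N (period 2, group 15) vs O (period 2, group 16): the stated order contradicts the simple trend.
(B) He (period 1, group 18) vs Sb (period 5, group 15): the stated order agrees with the simple trend.
(C) B (period 2, group 13) vs In (period 5, group 13): the stated order agrees with the simple trend.
(D) Kr (period 4, group 18) vs Tl (period 6, group 13): the stated order agrees with the simple trend.
The exception is (A): pairing an electron in O's 2p⁴ costs repulsion energy, so O ionizes more easily than half-filled N (2p³).

(A)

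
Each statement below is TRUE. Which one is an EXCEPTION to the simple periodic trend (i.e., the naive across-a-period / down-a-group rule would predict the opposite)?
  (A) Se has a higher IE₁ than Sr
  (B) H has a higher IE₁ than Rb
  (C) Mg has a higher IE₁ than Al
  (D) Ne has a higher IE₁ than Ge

(C)

The general trend: IE₁ increases across a period and decreases down a group.
(A) Se (period 4, group 16) vs Sr (period 5, group 2): the stated order agrees with the simple trend.
(B) H (period 1, group 1) vs Rb (period 5, group 1): the stated order agrees with the simple trend.
(C) Mg (period 3, group 2) vs Al (period 3, group 13): the stated order contradicts the simple trend.
(D) Ne (period 2, group 18) vs Ge (period 4, group 14): the stated order agrees with the simple trend.
The exception is (C): Al's single 3p electron is easier to remove than one from Mg's filled 3s².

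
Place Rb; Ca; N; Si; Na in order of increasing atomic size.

N is in period 2, group 15; Na is in period 3, group 1; Si is in period 3, group 14; Ca is in period 4, group 2; Rb is in period 5, group 1.
Across a period the added protons contract the valence shell; down a group each new principal shell makes the atom larger.
These span different periods and groups, so the two trends combine.
Si > N: relative to N, both the across-period and down-group shifts push Si's atomic radius up.
Na > Si: Na lies to the left of Si in period 3, so the across-period effect alone puts Na larger.
Ca > Na: the two effects oppose for this pair; the down-group effect wins (171 vs 155 pm).
Rb > Ca: relative to Ca, both the across-period and down-group shifts push Rb's atomic radius up.
Tabulated atomic radius (pm): N 71, Na 155, Si 116, Ca 171, Rb 210.
So from smallest to largest: N < Si < Na < Ca < Rb.

N < Si < Na < Ca < Rb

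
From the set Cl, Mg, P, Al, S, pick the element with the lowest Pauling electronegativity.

Mg is in period 3, group 2; Al is in period 3, group 13; P is in period 3, group 15; S is in period 3, group 16; Cl is in period 3, group 17.
Electronegativity increases across a period and decreases down a group, tracking effective nuclear charge and atomic size.
All lie in period 3, so electronegativity increases left to right.
The lowest Pauling electronegativity among these belongs to Mg.

Mg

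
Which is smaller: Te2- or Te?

Te

Forming Te2- adds 2 electrons to Te. More electron–electron repulsion in the same shell, with unchanged nuclear charge, lets the cloud expand.
An anion is larger than its parent atom: Te2- > Te.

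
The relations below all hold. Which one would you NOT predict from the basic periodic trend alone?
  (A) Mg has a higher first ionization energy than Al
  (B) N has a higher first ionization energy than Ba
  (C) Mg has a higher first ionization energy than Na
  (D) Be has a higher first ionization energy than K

The general trend: first ionization energy increases across a period and decreases down a group.
(A) Mg (period 3, group 2) vs Al (period 3, group 13): the stated order contradicts the simple trend.
(B) N (period 2, group 15) vs Ba (period 6, group 2): the stated order agrees with the simple trend.
(C) Mg (period 3, group 2) vs Na (period 3, group 1): the stated order agrees with the simple trend.
(D) Be (period 2, group 2) vs K (period 4, group 1): the stated order agrees with the simple trend.
The exception is (A): Al's single 3p electron is easier to remove than one from Mg's filled 3s².

(A)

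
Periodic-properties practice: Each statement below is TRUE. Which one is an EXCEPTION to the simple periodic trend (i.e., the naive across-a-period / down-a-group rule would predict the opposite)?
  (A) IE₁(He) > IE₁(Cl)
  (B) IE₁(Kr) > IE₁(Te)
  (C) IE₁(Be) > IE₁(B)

The general trend: first ionisation energy increases across a period and decreases down a group.
(A) He (period 1, group 18) vs Cl (period 3, group 17): the stated order agrees with the simple trend.
(B) Kr (period 4, group 18) vs Te (period 5, group 16): the stated order agrees with the simple trend.
(C) Be (period 2, group 2) vs B (period 2, group 13): the stated order contradicts the simple trend.
The exception is (C): removing B's lone 2p electron is easier than breaking Be's filled 2s².

(C)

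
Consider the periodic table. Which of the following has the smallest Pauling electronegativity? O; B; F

B is in period 2, group 13; O is in period 2, group 16; F is in period 2, group 17.
Atoms toward the upper right of the periodic table pull bonding electrons most strongly.
All lie in period 2, so electronegativity increases left to right.
The smallest Pauling electronegativity among these belongs to B.

B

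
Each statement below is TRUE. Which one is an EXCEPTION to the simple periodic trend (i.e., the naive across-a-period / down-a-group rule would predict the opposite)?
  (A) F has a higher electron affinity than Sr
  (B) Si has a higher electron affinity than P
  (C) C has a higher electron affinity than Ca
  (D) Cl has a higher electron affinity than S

The general trend: electron affinity increases across a period and decreases down a group.
(A) F (period 2, group 17) vs Sr (period 5, group 2): the stated order agrees with the simple trend.
(B) Si (period 3, group 14) vs P (period 3, group 15): the stated order contradicts the simple trend.
(C) C (period 2, group 14) vs Ca (period 4, group 2): the stated order agrees with the simple trend.
(D) Cl (period 3, group 17) vs S (period 3, group 16): the stated order agrees with the simple trend.
The exception is (B): adding an electron to P's half-filled 3p³ is unfavourable, so Si (3p²) has the more exothermic EA.

(B)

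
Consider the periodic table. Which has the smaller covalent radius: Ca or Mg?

Mg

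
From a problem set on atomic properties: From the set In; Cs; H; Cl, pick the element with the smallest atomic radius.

H is in period 1, group 1; Cl is in period 3, group 17; In is in period 5, group 13; Cs is in period 6, group 1.
Across a period the added protons contract the valence shell; down a group each new principal shell makes the atom larger.
Here both period and group differ, so the two effects have to be weighed against each other.
Cl > H: period and group pull opposite ways; the down-group shift dominates (99 vs 32 pm).
In > Cl: both effects reinforce here, so In is clearly the larger of the two.
Cs > In: relative to In, both the across-period and down-group shifts push Cs's atomic radius up.
Approximate values (pm): H 32, Cl 99, In 142, Cs 232.
The smallest atomic radius among these belongs to H.

H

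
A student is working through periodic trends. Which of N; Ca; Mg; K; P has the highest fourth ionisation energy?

The fourth ionization energy removes an electron from the +3 ion. For each element: N³⁺ still has 2 valence electrons; Ca³⁺ is already 1 electron into the core; Mg³⁺ is already 1 electron into the core; K³⁺ is already 2 electrons into the core; P³⁺ still has 2 valence electrons.
Usually core removal costs more than valence removal, but here the competition is close: a tightly held n=2 valence electron can cost more to remove than an n=3 core electron, so the actual values have to decide it.
Valence configurations: N³⁺ [He]2s², P³⁺ [Ne]3s².
Tabulated IE_4 (kJ/mol): N 7475, Ca 6491, Mg 10543, K 5877, P 4964.
Hence IE_4: P < K < Ca < N < Mg.

Mg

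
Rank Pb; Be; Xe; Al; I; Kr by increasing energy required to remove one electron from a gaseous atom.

Al < Pb < Be < I < Xe < Kr

Be is in period 2, group 2; Al is in period 3, group 13; Kr is in period 4, group 18; I is in period 5, group 17; Xe is in period 5, group 18; Pb is in period 6, group 14.
First ionization energy rises across a period (greater Z_eff holds electrons more tightly) and falls down a group (valence electrons are farther from the nucleus).
Neither a single period nor a single group — weigh both effects.
Pb > Al: period and group pull opposite ways; the across-period shift dominates (716 vs 578 kJ/mol).
Be > Pb: the two effects oppose for this pair; the down-group effect wins (900 vs 716 kJ/mol).
I > Be: the two effects oppose for this pair; the across-period effect wins (1008 vs 900 kJ/mol).
Xe > I: Xe lies to the right of I in period 5, so the across-period effect alone puts Xe higher.
Kr > Xe: Kr sits above Xe in group 18, so the down-group effect alone puts Kr higher.
Approximate values (kJ/mol): Be 900, Al 578, Kr 1351, I 1008, Xe 1170, Pb 716.
So from lowest to highest: Al < Pb < Be < I < Xe < Kr.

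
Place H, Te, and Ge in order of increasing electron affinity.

H < Ge < Te

H is in period 1, group 1; Ge is in period 4, group 14; Te is in period 5, group 16.
EA tends to increase across a period and decrease down a group, though the pattern is less regular than for IE or radius.
These span different periods and groups, so the two trends combine.
Ge > H: period and group pull opposite ways; the across-period shift dominates (119 vs 73 kJ/mol).
Te > Ge: period and group pull opposite ways; the across-period shift dominates (190 vs 119 kJ/mol).
Tabulated electron affinity (kJ/mol): H 73, Ge 119, Te 190.
So from lowest to highest: H < Ge < Te.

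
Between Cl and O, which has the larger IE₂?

IE_2 is the cost of taking one more electron from the +1 cation: Cl⁺ still has 6 valence electrons; O⁺ still has 5 valence electrons.
All are still removing valence electrons, so compare the +1 ions as you would atoms: IE_2 generally rises across a period (higher Z_eff) and falls down a group (larger shell), subject to the usual subshell exceptions.
Valence configurations: Cl⁺ [Ne]3s²3p⁴, O⁺ [He]2s²2p³.
The numbers (kJ/mol): Cl 2298, O 3388.
Overall IE_2 order: Cl < O.

O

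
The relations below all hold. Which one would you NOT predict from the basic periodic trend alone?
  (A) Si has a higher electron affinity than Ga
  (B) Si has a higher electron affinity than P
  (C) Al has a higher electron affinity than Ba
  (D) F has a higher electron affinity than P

(B)

The general trend: electron affinity increases across a period and decreases down a group.
(A) Si (period 3, group 14) vs Ga (period 4, group 13): the stated order agrees with the simple trend.
(B) Si (period 3, group 14) vs P (period 3, group 15): the stated order contradicts the simple trend.
(C) Al (period 3, group 13) vs Ba (period 6, group 2): the stated order agrees with the simple trend.
(D) F (period 2, group 17) vs P (period 3, group 15): the stated order agrees with the simple trend.
The exception is (B): adding an electron to P's half-filled 3p³ is unfavourable, so Si (3p²) has the more exothermic EA.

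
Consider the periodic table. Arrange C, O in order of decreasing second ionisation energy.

O > C

After 1 electron has been removed, what remains? C⁺ still has 3 valence electrons; O⁺ still has 5 valence electrons.
All are still removing valence electrons, so compare the +1 ions as you would atoms: IE_2 generally rises across a period (higher Z_eff) and falls down a group (larger shell), subject to the usual subshell exceptions.
Valence configurations: C⁺ [He]2s²2p¹, O⁺ [He]2s²2p³.
Tabulated IE_2 (kJ/mol): C 2353, O 3388.
Overall IE_2 order: C < O.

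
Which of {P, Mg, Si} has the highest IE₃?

Mg

After 2 electrons have been removed, what remains? P²⁺ still has 3 valence electrons; Mg²⁺ is the bare [Ne] core; Si²⁺ still has 2 valence electrons.
Breaking into a closed-shell core is much more expensive than removing a leftover valence electron — Mg has the largest IE_3 here.
Valence configurations: P²⁺ [Ne]3s²3p¹, Si²⁺ [Ne]3s².
P²⁺ loses a lone 3p electron whereas Si²⁺ must break into a filled 3s² pair, so IE_3(Si) > IE_3(P) even though P has the higher nuclear charge.
Tabulated IE_3 (kJ/mol): P 2914, Mg 7733, Si 3232.
So the third ionization energies run P < Si < Mg.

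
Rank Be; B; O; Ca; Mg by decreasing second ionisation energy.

O > B > Be > Mg > Ca

IE_2 is the cost of taking one more electron from the +1 cation: Be⁺ still has 1 valence electron; B⁺ still has 2 valence electrons; O⁺ still has 5 valence electrons; Ca⁺ still has 1 valence electron; Mg⁺ still has 1 valence electron.
All are still removing valence electrons, so compare the +1 ions as you would atoms: IE_2 generally rises across a period (higher Z_eff) and falls down a group (larger shell), subject to the usual subshell exceptions.
Valence configurations: Be⁺ [He]2s¹, B⁺ [He]2s², O⁺ [He]2s²2p³, Ca⁺ [Ar]4s¹, Mg⁺ [Ne]3s¹.
The numbers (kJ/mol): Be 1757, B 2427, O 3388, Ca 1145, Mg 1451.
So the second ionization energies run Ca < Mg < Be < B < O.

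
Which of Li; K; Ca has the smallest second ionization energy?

Ca

IE_2 is the cost of taking one more electron from the +1 cation: Li⁺ is the bare [He] core; K⁺ is the bare [Ar] core; Ca⁺ still has 1 valence electron.
Pulling an electron out of a noble-gas core costs far more than removing a remaining valence electron, so K and Li sit at the high end of IE_2.
The numbers (kJ/mol): Li 7298, K 3052, Ca 1145.
So the second ionization energies run Ca < K < Li.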